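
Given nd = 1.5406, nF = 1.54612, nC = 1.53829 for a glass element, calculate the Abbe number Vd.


Abbe number formula: Vd = (nd - 1) / (nF - nC)
  nd - 1 = 1.5406 - 1 = 0.5406
  nF - nC = 1.54612 - 1.53829 = 0.00783
  Vd = 0.5406 / 0.00783 = 69.04

69.04


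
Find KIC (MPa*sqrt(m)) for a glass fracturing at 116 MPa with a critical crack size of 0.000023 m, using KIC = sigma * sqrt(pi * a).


Fracture toughness: KIC = sigma * sqrt(pi * a)
  pi * a = pi * 0.000023 = 0.000072257
  sqrt(pi * a) = 0.0085
  KIC = 116 * 0.0085 = 0.986 MPa*sqrt(m)

0.986 MPa*sqrt(m)


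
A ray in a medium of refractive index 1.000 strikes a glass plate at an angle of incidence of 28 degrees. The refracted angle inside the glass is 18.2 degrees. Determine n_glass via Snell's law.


Apply Snell's law: n1 * sin(theta1) = n2 * sin(theta2)
  n2 = n1 * sin(theta1) / sin(theta2)
  sin(28) = 0.469472
  sin(18.2) = 0.312335
  n2 = 1.000 * 0.469472 / 0.312335 = 1.5031

1.5031


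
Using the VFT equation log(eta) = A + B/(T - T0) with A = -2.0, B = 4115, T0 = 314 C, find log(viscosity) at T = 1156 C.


VFT equation: log(eta) = A + B / (T - T0)
  T - T0 = 1156 - 314 = 842
  B / (T - T0) = 4115 / 842 = 4.887
  log(eta) = -2.0 + 4.887 = 2.887

2.887


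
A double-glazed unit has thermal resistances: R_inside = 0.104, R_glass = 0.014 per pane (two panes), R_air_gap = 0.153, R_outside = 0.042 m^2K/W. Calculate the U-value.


Total thermal resistance (series):
  R_total = R_in + R_glass + R_air + R_glass + R_out
  R_total = 0.104 + 0.014 + 0.153 + 0.014 + 0.042 = 0.327 m^2K/W
U-value = 1 / R_total = 1 / 0.327 = 3.058 W/m^2K

3.058 W/m^2K


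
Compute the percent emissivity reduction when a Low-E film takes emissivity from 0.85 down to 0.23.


Percentage reduction = (1 - coated/uncoated) * 100
  Ratio = 0.23 / 0.85 = 0.2706
  Reduction = (1 - 0.2706) * 100 = 72.9%

72.9%


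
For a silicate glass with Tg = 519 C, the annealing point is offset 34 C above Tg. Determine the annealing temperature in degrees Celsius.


The annealing temperature is Tg plus the offset:
  T_anneal = 519 + 34 = 553 C

553 C


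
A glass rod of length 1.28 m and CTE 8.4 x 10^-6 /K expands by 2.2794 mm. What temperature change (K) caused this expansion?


Rearrange dL = alpha * L0 * dT for dT:
  dT = dL / (alpha * L0)
  dL (m) = 2.2794 / 1000 = 0.0022794
  dT = 0.0022794 / ((8.4 x 10^-6) * 1.28) = 212.0 K

212.0 K


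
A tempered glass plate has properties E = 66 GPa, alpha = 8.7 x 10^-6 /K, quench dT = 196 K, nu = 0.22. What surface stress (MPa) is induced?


Tempering stress: sigma = E * alpha * dT / (1 - nu)
  E (MPa) = 66 * 1000 = 66000
  Numerator = 66000 * (8.7 x 10^-6) * 196 = 112.5432
  Denominator = 1 - 0.22 = 0.78
  sigma = 112.5432 / 0.78 = 144.3 MPa

144.3 MPa


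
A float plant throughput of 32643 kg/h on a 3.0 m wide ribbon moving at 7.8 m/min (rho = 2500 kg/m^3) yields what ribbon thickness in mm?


Ribbon cross-section from mass balance:
  Volume rate = throughput / density = 32643 / 2500 = 13.0572 m^3/h
  thickness = volume rate / (speed * 60 * width), i.e.
  thickness = throughput / (60 * speed * width * density) * 1000
  thickness = 32643 / (60 * 7.8 * 3.0 * 2500) * 1000 = 9.3 mm

9.3 mm


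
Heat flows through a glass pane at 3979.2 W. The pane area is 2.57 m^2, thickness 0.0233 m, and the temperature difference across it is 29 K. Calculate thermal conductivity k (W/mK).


Fourier's law rearranged: k = Q * t / (A * dT)
  Numerator = 3979.2 * 0.0233 = 92.71536
  Denominator = 2.57 * 29 = 74.53
  k = 92.71536 / 74.53 = 1.244 W/mK

1.244 W/mK


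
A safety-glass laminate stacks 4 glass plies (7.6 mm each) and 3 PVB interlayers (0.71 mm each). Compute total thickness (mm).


Total thickness = glass contribution + PVB contribution
  Glass: 4 * 7.6 = 30.4 mm
  PVB: 3 * 0.71 = 2.13 mm
  Total = 30.4 + 2.13 = 32.53 mm

32.53 mm


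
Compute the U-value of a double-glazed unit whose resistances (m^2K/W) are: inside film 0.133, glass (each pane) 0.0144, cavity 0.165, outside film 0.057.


Total thermal resistance (series):
  R_total = R_in + R_glass + R_air + R_glass + R_out
  R_total = 0.133 + 0.0144 + 0.165 + 0.0144 + 0.057 = 0.3838 m^2K/W
U-value = 1 / R_total = 1 / 0.3838 = 2.606 W/m^2K

2.606 W/m^2K


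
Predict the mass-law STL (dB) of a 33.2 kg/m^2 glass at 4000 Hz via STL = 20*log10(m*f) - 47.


Mass law: STL = 20 * log10(m * f) - 47
  m * f = 33.2 * 4000 = 132800
  log10(132800) = 5.1232
  STL = 20 * 5.1232 - 47 = 102.464 - 47 = 55.5 dB

55.5 dB


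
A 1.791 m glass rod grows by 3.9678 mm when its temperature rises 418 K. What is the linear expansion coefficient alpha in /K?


Rearrange dL = alpha * L0 * dT for alpha:
  alpha = dL / (L0 * dT)
  alpha = (3.9678 / 1000) / (1.791 * 418) = 0.0000053 /K = 5.3 x 10^-6 /K

5.3 x 10^-6 /K


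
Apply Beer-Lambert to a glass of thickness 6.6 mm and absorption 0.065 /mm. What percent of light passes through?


Beer-Lambert law: T = exp(-alpha * thickness)
  exponent = -0.065 * 6.6 = -0.429
  T = exp(-0.429) = 0.6512
  Percentage = 0.6512 * 100 = 65.12%

65.12%


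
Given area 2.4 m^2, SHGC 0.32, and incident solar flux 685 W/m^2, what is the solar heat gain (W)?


Solar heat gain: Q = Area * SHGC * Irradiance
  Q = 2.4 * 0.32 * 685 = 526.1 W

526.1 W


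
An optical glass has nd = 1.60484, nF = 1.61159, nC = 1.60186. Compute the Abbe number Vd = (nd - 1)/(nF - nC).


Abbe number formula: Vd = (nd - 1) / (nF - nC)
  nd - 1 = 1.60484 - 1 = 0.60484
  nF - nC = 1.61159 - 1.60186 = 0.00973
  Vd = 0.60484 / 0.00973 = 62.16

62.16


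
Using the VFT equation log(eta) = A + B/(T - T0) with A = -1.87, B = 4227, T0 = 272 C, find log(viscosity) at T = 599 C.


VFT equation: log(eta) = A + B / (T - T0)
  T - T0 = 599 - 272 = 327
  B / (T - T0) = 4227 / 327 = 12.927
  log(eta) = -1.87 + 12.927 = 11.057

11.057


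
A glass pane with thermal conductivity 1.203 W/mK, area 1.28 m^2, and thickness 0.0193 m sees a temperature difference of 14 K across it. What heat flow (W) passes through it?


Fourier's law: Q = k * A * dT / t
  Q = 1.203 * 1.28 * 14 / 0.0193
  Q = 21.55776 / 0.0193 = 1117 W

1117 W


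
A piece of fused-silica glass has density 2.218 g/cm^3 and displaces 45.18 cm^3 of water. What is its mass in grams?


Rearrange rho = m / V:
  m = rho * V
  m = 2.218 * 45.18 = 100.209 g

100.209 g


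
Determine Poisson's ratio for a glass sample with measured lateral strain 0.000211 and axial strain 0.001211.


Poisson's ratio: nu = lateral strain / axial strain
  nu = 0.000211 / 0.001211 = 0.1742

0.1742


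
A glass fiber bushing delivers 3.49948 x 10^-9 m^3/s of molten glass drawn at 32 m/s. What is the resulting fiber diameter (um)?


Cross-sectional area from continuity:
  A = Q / v = 3.49948 x 10^-9 / 32 = 1.093587 x 10^-10 m^2
Diameter from circular cross-section:
  d = sqrt(4A / pi) * 10^6 (m -> um)
  d = sqrt(4 * 1.093587 x 10^-10 / pi) * 10^6 = 11.8 um

11.8 um


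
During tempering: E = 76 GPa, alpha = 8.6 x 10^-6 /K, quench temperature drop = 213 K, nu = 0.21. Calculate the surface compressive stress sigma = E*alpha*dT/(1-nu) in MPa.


Tempering stress: sigma = E * alpha * dT / (1 - nu)
  E (MPa) = 76 * 1000 = 76000
  Numerator = 76000 * (8.6 x 10^-6) * 213 = 139.2168
  Denominator = 1 - 0.21 = 0.79
  sigma = 139.2168 / 0.79 = 176.2 MPa

176.2 MPa


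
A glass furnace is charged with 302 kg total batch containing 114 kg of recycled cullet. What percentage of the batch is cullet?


Cullet ratio = (cullet mass / total batch mass) * 100
  Ratio = 114 / 302 * 100 = 37.75%

37.75%


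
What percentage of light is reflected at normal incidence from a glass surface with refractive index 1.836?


Fresnel reflectance at normal incidence:
  R = ((n - 1)/(n + 1))^2
  (n - 1)/(n + 1) = (1.836 - 1)/(1.836 + 1) = 0.294781
  R = 0.294781^2 = 0.0868958
  R(%) = 0.0868958 * 100 = 8.69%

8.69%


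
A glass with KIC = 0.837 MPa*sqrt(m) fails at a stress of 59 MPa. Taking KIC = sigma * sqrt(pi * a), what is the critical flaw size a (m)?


Rearrange KIC = sigma * sqrt(pi * a):
  sqrt(pi * a) = KIC / sigma
  sqrt(pi * a) = 0.837 / 59 = 0.014186
  a = (KIC / sigma)^2 / pi
  a = 0.014186^2 / pi = 0.0000641 m

0.0000641 m


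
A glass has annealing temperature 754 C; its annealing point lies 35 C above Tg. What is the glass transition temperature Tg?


Rearrange T_anneal = Tg + offset for Tg:
  Tg = T_anneal - offset = 754 - 35 = 719 C

719 C


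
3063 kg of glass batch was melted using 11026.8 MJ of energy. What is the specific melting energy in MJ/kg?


Rearrange E = m * s for s:
  s = E / m
  s = 11026.8 / 3063 = 3.6 MJ/kg

3.6 MJ/kg


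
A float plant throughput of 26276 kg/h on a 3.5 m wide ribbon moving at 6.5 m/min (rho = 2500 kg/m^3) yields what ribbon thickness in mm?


Ribbon cross-section from mass balance:
  Volume rate = throughput / density = 26276 / 2500 = 10.5104 m^3/h
  thickness = volume rate / (speed * 60 * width), i.e.
  thickness = throughput / (60 * speed * width * density) * 1000
  thickness = 26276 / (60 * 6.5 * 3.5 * 2500) * 1000 = 7.7 mm

7.7 mm


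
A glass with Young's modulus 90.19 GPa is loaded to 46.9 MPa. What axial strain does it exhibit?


Rearrange E = sigma / epsilon:
  epsilon = sigma / E
  E (MPa) = 90.19 * 1000 = 90190
  epsilon = 46.9 / 90190 = 0.00052

0.00052


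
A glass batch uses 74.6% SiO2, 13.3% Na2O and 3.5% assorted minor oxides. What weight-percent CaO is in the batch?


Pieces sum to 100%:
  CaO = 100 - (SiO2 + Na2O + others)
  CaO = 100 - (74.6 + 13.3 + 3.5) = 8.6%

8.6%


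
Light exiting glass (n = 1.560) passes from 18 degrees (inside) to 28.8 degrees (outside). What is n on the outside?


Apply Snell's law: n1 * sin(theta1) = n2 * sin(theta2)
  n2 = n1 * sin(theta1) / sin(theta2)
  sin(18) = 0.309017
  sin(28.8) = 0.481754
  n2 = 1.560 * 0.309017 / 0.481754 = 1.0006

1.0006


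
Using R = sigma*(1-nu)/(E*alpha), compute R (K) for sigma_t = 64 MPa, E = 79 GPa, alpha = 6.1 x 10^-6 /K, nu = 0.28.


Thermal shock resistance: R = sigma * (1 - nu) / (E * alpha)
  Numerator = 64 * (1 - 0.28) = 46.08
  Denominator = 79 * 1000 * (6.1 x 10^-6) = 0.4819
  R = 46.08 / 0.4819 = 95.6 K

95.6 K


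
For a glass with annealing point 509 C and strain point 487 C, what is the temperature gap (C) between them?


Gap = T_anneal - T_strain:
  gap = 509 - 487 = 22 C

22 C


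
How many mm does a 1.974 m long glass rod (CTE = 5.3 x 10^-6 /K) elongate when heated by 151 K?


Thermal expansion formula: dL = alpha * L0 * dT
  dL = (5.3 x 10^-6) * 1.974 * 151 = 0.00157979 m
Convert to mm: 0.00157979 * 1000 = 1.5798 mm

1.5798 mm


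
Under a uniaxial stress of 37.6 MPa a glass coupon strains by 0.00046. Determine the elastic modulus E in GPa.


Young's modulus: E = stress / strain
  E = 37.6 MPa / 0.00046 = 81739.13 MPa
Convert to GPa: 81739.13 / 1000 = 81.74 GPa

81.74 GPa


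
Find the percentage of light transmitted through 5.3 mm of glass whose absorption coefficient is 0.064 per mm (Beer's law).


Beer-Lambert law: T = exp(-alpha * thickness)
  exponent = -0.064 * 5.3 = -0.3392
  T = exp(-0.3392) = 0.7123
  Percentage = 0.7123 * 100 = 71.23%

71.23%


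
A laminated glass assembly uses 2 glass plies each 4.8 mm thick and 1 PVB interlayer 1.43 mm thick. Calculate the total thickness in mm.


Total thickness = glass contribution + PVB contribution
  Glass: 2 * 4.8 = 9.6 mm
  PVB: 1 * 1.43 = 1.43 mm
  Total = 9.6 + 1.43 = 11.03 mm

11.03 mm


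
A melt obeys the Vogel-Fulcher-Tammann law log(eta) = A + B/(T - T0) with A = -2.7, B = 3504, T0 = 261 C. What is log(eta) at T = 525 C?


VFT equation: log(eta) = A + B / (T - T0)
  T - T0 = 525 - 261 = 264
  B / (T - T0) = 3504 / 264 = 13.273
  log(eta) = -2.7 + 13.273 = 10.573

10.573


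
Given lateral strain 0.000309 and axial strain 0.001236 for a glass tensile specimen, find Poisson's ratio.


Poisson's ratio: nu = lateral strain / axial strain
  nu = 0.000309 / 0.001236 = 0.25

0.25


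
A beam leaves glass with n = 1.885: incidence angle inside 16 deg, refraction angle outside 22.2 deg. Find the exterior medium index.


Apply Snell's law: n1 * sin(theta1) = n2 * sin(theta2)
  n2 = n1 * sin(theta1) / sin(theta2)
  sin(16) = 0.275637
  sin(22.2) = 0.377841
  n2 = 1.885 * 0.275637 / 0.377841 = 1.3751

1.3751


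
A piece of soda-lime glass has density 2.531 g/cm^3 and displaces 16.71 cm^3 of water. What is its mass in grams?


Rearrange rho = m / V:
  m = rho * V
  m = 2.531 * 16.71 = 42.293 g

42.293 g


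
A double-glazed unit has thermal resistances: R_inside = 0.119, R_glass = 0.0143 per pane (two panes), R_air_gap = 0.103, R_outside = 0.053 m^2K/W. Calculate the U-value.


Total thermal resistance (series):
  R_total = R_in + R_glass + R_air + R_glass + R_out
  R_total = 0.119 + 0.0143 + 0.103 + 0.0143 + 0.053 = 0.3036 m^2K/W
U-value = 1 / R_total = 1 / 0.3036 = 3.294 W/m^2K

3.294 W/m^2K


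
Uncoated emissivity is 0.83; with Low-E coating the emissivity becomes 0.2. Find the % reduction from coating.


Percentage reduction = (1 - coated/uncoated) * 100
  Ratio = 0.2 / 0.83 = 0.241
  Reduction = (1 - 0.241) * 100 = 75.9%

75.9%


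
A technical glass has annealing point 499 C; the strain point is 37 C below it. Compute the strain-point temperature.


Strain point = annealing point - difference:
  T_strain = 499 - 37 = 462 C

462 C


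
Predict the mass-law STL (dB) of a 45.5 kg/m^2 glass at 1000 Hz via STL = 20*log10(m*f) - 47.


Mass law: STL = 20 * log10(m * f) - 47
  m * f = 45.5 * 1000 = 45500
  log10(45500) = 4.65801
  STL = 20 * 4.65801 - 47 = 93.1602 - 47 = 46.2 dB

46.2 dB


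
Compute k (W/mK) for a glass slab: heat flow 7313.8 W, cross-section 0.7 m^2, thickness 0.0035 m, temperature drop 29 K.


Fourier's law rearranged: k = Q * t / (A * dT)
  Numerator = 7313.8 * 0.0035 = 25.5983
  Denominator = 0.7 * 29 = 20.3
  k = 25.5983 / 20.3 = 1.261 W/mK

1.261 W/mK


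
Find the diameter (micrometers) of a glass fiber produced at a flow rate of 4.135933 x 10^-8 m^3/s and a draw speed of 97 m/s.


Cross-sectional area from continuity:
  A = Q / v = 4.135933 x 10^-8 / 97 = 4.263848 x 10^-10 m^2
Diameter from circular cross-section:
  d = sqrt(4A / pi) * 10^6 (m -> um)
  d = sqrt(4 * 4.263848 x 10^-10 / pi) * 10^6 = 23.3 um

23.3 um


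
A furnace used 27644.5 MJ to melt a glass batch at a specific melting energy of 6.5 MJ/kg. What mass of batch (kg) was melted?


Rearrange E = m * s for m:
  m = E / s
  m = 27644.5 / 6.5 = 4253.0 kg

4253.0 kg


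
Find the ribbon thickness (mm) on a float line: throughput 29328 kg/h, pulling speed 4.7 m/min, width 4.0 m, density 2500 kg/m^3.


Ribbon cross-section from mass balance:
  Volume rate = throughput / density = 29328 / 2500 = 11.7312 m^3/h
  thickness = volume rate / (speed * 60 * width), i.e.
  thickness = throughput / (60 * speed * width * density) * 1000
  thickness = 29328 / (60 * 4.7 * 4.0 * 2500) * 1000 = 10.4 mm

10.4 mm


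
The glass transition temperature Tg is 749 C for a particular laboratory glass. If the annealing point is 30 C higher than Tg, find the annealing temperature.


The annealing temperature is Tg plus the offset:
  T_anneal = 749 + 30 = 779 C

779 C


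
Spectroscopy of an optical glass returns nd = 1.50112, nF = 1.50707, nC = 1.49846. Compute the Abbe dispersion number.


Abbe number formula: Vd = (nd - 1) / (nF - nC)
  nd - 1 = 1.50112 - 1 = 0.50112
  nF - nC = 1.50707 - 1.49846 = 0.00861
  Vd = 0.50112 / 0.00861 = 58.2

58.2


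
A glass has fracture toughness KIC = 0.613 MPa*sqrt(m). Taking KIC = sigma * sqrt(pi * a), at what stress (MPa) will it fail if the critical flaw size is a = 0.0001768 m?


Rearrange KIC = sigma * sqrt(pi * a):
  sigma = KIC / sqrt(pi * a)
  sqrt(pi * 0.0001768) = 0.023568
  sigma = 0.613 / 0.023568 = 26.01 MPa

26.01 MPa


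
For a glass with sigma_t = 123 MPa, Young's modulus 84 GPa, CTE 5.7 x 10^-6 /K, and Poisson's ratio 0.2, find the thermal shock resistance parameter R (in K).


Thermal shock resistance: R = sigma * (1 - nu) / (E * alpha)
  Numerator = 123 * (1 - 0.2) = 98.4
  Denominator = 84 * 1000 * (5.7 x 10^-6) = 0.4788
  R = 98.4 / 0.4788 = 205.5 K

205.5 K


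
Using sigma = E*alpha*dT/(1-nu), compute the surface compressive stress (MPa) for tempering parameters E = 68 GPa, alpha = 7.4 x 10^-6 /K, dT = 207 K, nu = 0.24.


Tempering stress: sigma = E * alpha * dT / (1 - nu)
  E (MPa) = 68 * 1000 = 68000
  Numerator = 68000 * (7.4 x 10^-6) * 207 = 104.1624
  Denominator = 1 - 0.24 = 0.76
  sigma = 104.1624 / 0.76 = 137.1 MPa

137.1 MPa


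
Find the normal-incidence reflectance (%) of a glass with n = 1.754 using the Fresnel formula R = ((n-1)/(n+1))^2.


Fresnel reflectance at normal incidence:
  R = ((n - 1)/(n + 1))^2
  (n - 1)/(n + 1) = (1.754 - 1)/(1.754 + 1) = 0.273784
  R = 0.273784^2 = 0.0749577
  R(%) = 0.0749577 * 100 = 7.496%

7.496%


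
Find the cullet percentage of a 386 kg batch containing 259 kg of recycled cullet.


Cullet ratio = (cullet mass / total batch mass) * 100
  Ratio = 259 / 386 * 100 = 67.1%

67.1%


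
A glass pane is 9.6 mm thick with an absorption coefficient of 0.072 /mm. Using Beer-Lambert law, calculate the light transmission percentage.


Beer-Lambert law: T = exp(-alpha * thickness)
  exponent = -0.072 * 9.6 = -0.6912
  T = exp(-0.6912) = 0.501
  Percentage = 0.501 * 100 = 50.1%

50.1%


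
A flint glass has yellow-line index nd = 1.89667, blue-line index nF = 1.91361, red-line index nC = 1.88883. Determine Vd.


Abbe number formula: Vd = (nd - 1) / (nF - nC)
  nd - 1 = 1.89667 - 1 = 0.89667
  nF - nC = 1.91361 - 1.88883 = 0.02478
  Vd = 0.89667 / 0.02478 = 36.19

36.19


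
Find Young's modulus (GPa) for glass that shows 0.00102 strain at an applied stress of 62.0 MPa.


Young's modulus: E = stress / strain
  E = 62.0 MPa / 0.00102 = 60784.31 MPa
Convert to GPa: 60784.31 / 1000 = 60.78 GPa

60.78 GPa


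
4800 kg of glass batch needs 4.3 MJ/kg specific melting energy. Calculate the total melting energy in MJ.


Total energy = mass * specific energy
  E = 4800 * 4.3 = 20640 MJ

20640 MJ


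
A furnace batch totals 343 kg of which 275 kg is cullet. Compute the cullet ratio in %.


Cullet ratio = (cullet mass / total batch mass) * 100
  Ratio = 275 / 343 * 100 = 80.17%

80.17%


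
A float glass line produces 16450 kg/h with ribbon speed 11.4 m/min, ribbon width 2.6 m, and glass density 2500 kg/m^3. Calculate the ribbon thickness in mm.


Ribbon cross-section from mass balance:
  Volume rate = throughput / density = 16450 / 2500 = 6.58 m^3/h
  thickness = volume rate / (speed * 60 * width), i.e.
  thickness = throughput / (60 * speed * width * density) * 1000
  thickness = 16450 / (60 * 11.4 * 2.6 * 2500) * 1000 = 3.7 mm

3.7 mm


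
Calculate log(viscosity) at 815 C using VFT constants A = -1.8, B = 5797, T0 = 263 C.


VFT equation: log(eta) = A + B / (T - T0)
  T - T0 = 815 - 263 = 552
  B / (T - T0) = 5797 / 552 = 10.502
  log(eta) = -1.8 + 10.502 = 8.702

8.702


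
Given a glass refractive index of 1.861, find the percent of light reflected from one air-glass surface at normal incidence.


Fresnel reflectance at normal incidence:
  R = ((n - 1)/(n + 1))^2
  (n - 1)/(n + 1) = (1.861 - 1)/(1.861 + 1) = 0.300944
  R = 0.300944^2 = 0.0905673
  R(%) = 0.0905673 * 100 = 9.057%

9.057%


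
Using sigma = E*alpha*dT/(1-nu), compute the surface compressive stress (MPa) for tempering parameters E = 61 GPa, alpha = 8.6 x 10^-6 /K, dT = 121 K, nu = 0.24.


Tempering stress: sigma = E * alpha * dT / (1 - nu)
  E (MPa) = 61 * 1000 = 61000
  Numerator = 61000 * (8.6 x 10^-6) * 121 = 63.4766
  Denominator = 1 - 0.24 = 0.76
  sigma = 63.4766 / 0.76 = 83.5 MPa

83.5 MPa


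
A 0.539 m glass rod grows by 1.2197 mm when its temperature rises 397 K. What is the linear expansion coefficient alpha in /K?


Rearrange dL = alpha * L0 * dT for alpha:
  alpha = dL / (L0 * dT)
  alpha = (1.2197 / 1000) / (0.539 * 397) = 0.0000057 /K = 5.7 x 10^-6 /K

5.7 x 10^-6 /K


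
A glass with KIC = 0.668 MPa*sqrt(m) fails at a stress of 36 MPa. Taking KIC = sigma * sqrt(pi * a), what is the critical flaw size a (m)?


Rearrange KIC = sigma * sqrt(pi * a):
  sqrt(pi * a) = KIC / sigma
  sqrt(pi * a) = 0.668 / 36 = 0.018556
  a = (KIC / sigma)^2 / pi
  a = 0.018556^2 / pi = 0.0001096 m

0.0001096 m


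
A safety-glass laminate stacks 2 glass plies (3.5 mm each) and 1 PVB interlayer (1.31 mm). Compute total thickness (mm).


Total thickness = glass contribution + PVB contribution
  Glass: 2 * 3.5 = 7.0 mm
  PVB: 1 * 1.31 = 1.31 mm
  Total = 7.0 + 1.31 = 8.31 mm

8.31 mm


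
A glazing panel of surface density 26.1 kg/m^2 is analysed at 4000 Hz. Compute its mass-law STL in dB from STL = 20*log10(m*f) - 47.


Mass law: STL = 20 * log10(m * f) - 47
  m * f = 26.1 * 4000 = 104400
  log10(104400) = 5.0187
  STL = 20 * 5.0187 - 47 = 100.374 - 47 = 53.4 dB

53.4 dB


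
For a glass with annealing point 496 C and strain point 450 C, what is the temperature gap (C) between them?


Gap = T_anneal - T_strain:
  gap = 496 - 450 = 46 C

46 C


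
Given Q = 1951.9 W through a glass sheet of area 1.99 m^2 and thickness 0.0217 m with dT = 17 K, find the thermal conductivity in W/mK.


Fourier's law rearranged: k = Q * t / (A * dT)
  Numerator = 1951.9 * 0.0217 = 42.35623
  Denominator = 1.99 * 17 = 33.83
  k = 42.35623 / 33.83 = 1.252 W/mK

1.252 W/mK


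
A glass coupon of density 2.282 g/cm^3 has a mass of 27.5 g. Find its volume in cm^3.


Rearrange rho = m / V:
  V = m / rho
  V = 27.5 / 2.282 = 12.051 cm^3

12.051 cm^3


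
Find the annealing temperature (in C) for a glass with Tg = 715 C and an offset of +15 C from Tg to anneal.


The annealing temperature is Tg plus the offset:
  T_anneal = 715 + 15 = 730 C

730 C


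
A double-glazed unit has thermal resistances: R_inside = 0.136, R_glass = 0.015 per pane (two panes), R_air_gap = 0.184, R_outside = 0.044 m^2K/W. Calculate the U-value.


Total thermal resistance (series):
  R_total = R_in + R_glass + R_air + R_glass + R_out
  R_total = 0.136 + 0.015 + 0.184 + 0.015 + 0.044 = 0.394 m^2K/W
U-value = 1 / R_total = 1 / 0.394 = 2.538 W/m^2K

2.538 W/m^2K


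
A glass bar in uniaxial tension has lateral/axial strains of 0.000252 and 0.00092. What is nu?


Poisson's ratio: nu = lateral strain / axial strain
  nu = 0.000252 / 0.00092 = 0.2739

0.2739


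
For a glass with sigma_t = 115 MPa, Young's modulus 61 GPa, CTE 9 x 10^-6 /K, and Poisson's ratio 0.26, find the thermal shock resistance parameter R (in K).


Thermal shock resistance: R = sigma * (1 - nu) / (E * alpha)
  Numerator = 115 * (1 - 0.26) = 85.1
  Denominator = 61 * 1000 * (9 x 10^-6) = 0.549
  R = 85.1 / 0.549 = 155.0 K

155.0 K


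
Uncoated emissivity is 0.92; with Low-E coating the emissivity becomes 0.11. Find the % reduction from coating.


Percentage reduction = (1 - coated/uncoated) * 100
  Ratio = 0.11 / 0.92 = 0.1196
  Reduction = (1 - 0.1196) * 100 = 88.0%

88.0%


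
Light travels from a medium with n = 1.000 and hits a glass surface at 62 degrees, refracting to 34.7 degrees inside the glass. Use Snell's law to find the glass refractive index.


Apply Snell's law: n1 * sin(theta1) = n2 * sin(theta2)
  n2 = n1 * sin(theta1) / sin(theta2)
  sin(62) = 0.882948
  sin(34.7) = 0.56928
  n2 = 1.000 * 0.882948 / 0.56928 = 1.551

1.551


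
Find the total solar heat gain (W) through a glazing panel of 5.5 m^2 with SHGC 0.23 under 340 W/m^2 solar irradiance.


Solar heat gain: Q = Area * SHGC * Irradiance
  Q = 5.5 * 0.23 * 340 = 430.1 W

430.1 W


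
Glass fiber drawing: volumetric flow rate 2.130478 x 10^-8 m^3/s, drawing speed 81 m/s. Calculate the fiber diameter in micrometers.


Cross-sectional area from continuity:
  A = Q / v = 2.130478 x 10^-8 / 81 = 2.63022 x 10^-10 m^2
Diameter from circular cross-section:
  d = sqrt(4A / pi) * 10^6 (m -> um)
  d = sqrt(4 * 2.63022 x 10^-10 / pi) * 10^6 = 18.3 um

18.3 um


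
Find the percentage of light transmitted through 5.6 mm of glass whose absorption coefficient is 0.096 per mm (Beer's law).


Beer-Lambert law: T = exp(-alpha * thickness)
  exponent = -0.096 * 5.6 = -0.5376
  T = exp(-0.5376) = 0.5841
  Percentage = 0.5841 * 100 = 58.41%

58.41%


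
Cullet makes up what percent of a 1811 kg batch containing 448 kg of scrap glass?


Cullet ratio = (cullet mass / total batch mass) * 100
  Ratio = 448 / 1811 * 100 = 24.74%

24.74%


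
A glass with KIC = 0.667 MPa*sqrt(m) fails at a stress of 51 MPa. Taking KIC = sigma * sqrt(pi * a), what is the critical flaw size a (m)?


Rearrange KIC = sigma * sqrt(pi * a):
  sqrt(pi * a) = KIC / sigma
  sqrt(pi * a) = 0.667 / 51 = 0.013078
  a = (KIC / sigma)^2 / pi
  a = 0.013078^2 / pi = 0.0000544 m

0.0000544 m


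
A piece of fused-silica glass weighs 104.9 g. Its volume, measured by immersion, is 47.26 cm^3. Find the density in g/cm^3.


Use the definition of density:
  rho = mass / volume
  rho = 104.9 / 47.26 = 2.22 g/cm^3

2.22 g/cm^3


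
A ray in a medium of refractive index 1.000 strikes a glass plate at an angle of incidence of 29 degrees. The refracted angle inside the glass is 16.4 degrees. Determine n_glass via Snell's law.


Apply Snell's law: n1 * sin(theta1) = n2 * sin(theta2)
  n2 = n1 * sin(theta1) / sin(theta2)
  sin(29) = 0.48481
  sin(16.4) = 0.282341
  n2 = 1.000 * 0.48481 / 0.282341 = 1.7171

1.7171


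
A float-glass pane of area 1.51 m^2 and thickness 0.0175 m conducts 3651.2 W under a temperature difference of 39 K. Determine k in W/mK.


Fourier's law rearranged: k = Q * t / (A * dT)
  Numerator = 3651.2 * 0.0175 = 63.896
  Denominator = 1.51 * 39 = 58.89
  k = 63.896 / 58.89 = 1.085 W/mK

1.085 W/mK


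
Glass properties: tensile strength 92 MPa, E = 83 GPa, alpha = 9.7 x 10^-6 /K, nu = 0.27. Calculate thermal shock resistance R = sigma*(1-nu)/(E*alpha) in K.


Thermal shock resistance: R = sigma * (1 - nu) / (E * alpha)
  Numerator = 92 * (1 - 0.27) = 67.16
  Denominator = 83 * 1000 * (9.7 x 10^-6) = 0.8051
  R = 67.16 / 0.8051 = 83.4 K

83.4 K


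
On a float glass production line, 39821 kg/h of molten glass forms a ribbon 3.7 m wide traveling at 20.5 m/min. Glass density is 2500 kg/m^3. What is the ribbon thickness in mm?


Ribbon cross-section from mass balance:
  Volume rate = throughput / density = 39821 / 2500 = 15.9284 m^3/h
  thickness = volume rate / (speed * 60 * width), i.e.
  thickness = throughput / (60 * speed * width * density) * 1000
  thickness = 39821 / (60 * 20.5 * 3.7 * 2500) * 1000 = 3.5 mm

3.5 mm


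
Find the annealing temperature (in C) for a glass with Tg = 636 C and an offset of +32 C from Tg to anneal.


The annealing temperature is Tg plus the offset:
  T_anneal = 636 + 32 = 668 C

668 C


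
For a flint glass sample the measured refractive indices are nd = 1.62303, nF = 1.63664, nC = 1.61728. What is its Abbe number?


Abbe number formula: Vd = (nd - 1) / (nF - nC)
  nd - 1 = 1.62303 - 1 = 0.62303
  nF - nC = 1.63664 - 1.61728 = 0.01936
  Vd = 0.62303 / 0.01936 = 32.18

32.18


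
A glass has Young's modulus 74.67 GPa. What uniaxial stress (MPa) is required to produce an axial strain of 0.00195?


Rearrange E = sigma / epsilon:
  sigma = E * epsilon
  E (MPa) = 74.67 * 1000 = 74670
  sigma = 74670 * 0.00195 = 145.61 MPa

145.61 MPa


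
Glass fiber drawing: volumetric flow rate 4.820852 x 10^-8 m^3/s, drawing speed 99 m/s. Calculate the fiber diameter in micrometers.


Cross-sectional area from continuity:
  A = Q / v = 4.820852 x 10^-8 / 99 = 4.869547 x 10^-10 m^2
Diameter from circular cross-section:
  d = sqrt(4A / pi) * 10^6 (m -> um)
  d = sqrt(4 * 4.869547 x 10^-10 / pi) * 10^6 = 24.9 um

24.9 um


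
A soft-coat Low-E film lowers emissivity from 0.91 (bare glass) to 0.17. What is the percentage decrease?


Percentage reduction = (1 - coated/uncoated) * 100
  Ratio = 0.17 / 0.91 = 0.1868
  Reduction = (1 - 0.1868) * 100 = 81.3%

81.3%


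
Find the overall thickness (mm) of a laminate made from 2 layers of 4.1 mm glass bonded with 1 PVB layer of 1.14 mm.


Total thickness = glass contribution + PVB contribution
  Glass: 2 * 4.1 = 8.2 mm
  PVB: 1 * 1.14 = 1.14 mm
  Total = 8.2 + 1.14 = 9.34 mm

9.34 mm


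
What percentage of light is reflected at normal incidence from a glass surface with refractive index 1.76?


Fresnel reflectance at normal incidence:
  R = ((n - 1)/(n + 1))^2
  (n - 1)/(n + 1) = (1.76 - 1)/(1.76 + 1) = 0.275362
  R = 0.275362^2 = 0.0758242
  R(%) = 0.0758242 * 100 = 7.582%

7.582%


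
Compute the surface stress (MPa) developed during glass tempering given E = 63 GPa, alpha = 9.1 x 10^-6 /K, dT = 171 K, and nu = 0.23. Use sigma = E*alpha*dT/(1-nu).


Tempering stress: sigma = E * alpha * dT / (1 - nu)
  E (MPa) = 63 * 1000 = 63000
  Numerator = 63000 * (9.1 x 10^-6) * 171 = 98.0343
  Denominator = 1 - 0.23 = 0.77
  sigma = 98.0343 / 0.77 = 127.3 MPa

127.3 MPa


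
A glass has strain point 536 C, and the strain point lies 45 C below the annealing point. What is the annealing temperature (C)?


T_anneal = T_strain + gap:
  T_anneal = 536 + 45 = 581 C

581 C


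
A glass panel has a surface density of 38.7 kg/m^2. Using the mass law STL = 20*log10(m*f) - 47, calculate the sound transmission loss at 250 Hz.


Mass law: STL = 20 * log10(m * f) - 47
  m * f = 38.7 * 250 = 9675
  log10(9675) = 3.98565
  STL = 20 * 3.98565 - 47 = 79.713 - 47 = 32.7 dB

32.7 dB


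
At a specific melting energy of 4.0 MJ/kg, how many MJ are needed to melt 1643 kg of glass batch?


Total energy = mass * specific energy
  E = 1643 * 4.0 = 6572 MJ

6572 MJ


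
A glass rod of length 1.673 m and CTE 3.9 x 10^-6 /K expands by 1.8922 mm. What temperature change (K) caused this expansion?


Rearrange dL = alpha * L0 * dT for dT:
  dT = dL / (alpha * L0)
  dL (m) = 1.8922 / 1000 = 0.0018922
  dT = 0.0018922 / ((3.9 x 10^-6) * 1.673) = 290.0 K

290.0 K


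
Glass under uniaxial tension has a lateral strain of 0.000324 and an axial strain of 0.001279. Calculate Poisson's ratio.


Poisson's ratio: nu = lateral strain / axial strain
  nu = 0.000324 / 0.001279 = 0.2533

0.2533


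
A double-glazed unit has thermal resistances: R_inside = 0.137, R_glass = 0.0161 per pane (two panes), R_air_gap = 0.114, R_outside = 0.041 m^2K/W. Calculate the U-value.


Total thermal resistance (series):
  R_total = R_in + R_glass + R_air + R_glass + R_out
  R_total = 0.137 + 0.0161 + 0.114 + 0.0161 + 0.041 = 0.3242 m^2K/W
U-value = 1 / R_total = 1 / 0.3242 = 3.085 W/m^2K

3.085 W/m^2K


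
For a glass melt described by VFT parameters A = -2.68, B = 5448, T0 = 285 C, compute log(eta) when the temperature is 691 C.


VFT equation: log(eta) = A + B / (T - T0)
  T - T0 = 691 - 285 = 406
  B / (T - T0) = 5448 / 406 = 13.419
  log(eta) = -2.68 + 13.419 = 10.739

10.739


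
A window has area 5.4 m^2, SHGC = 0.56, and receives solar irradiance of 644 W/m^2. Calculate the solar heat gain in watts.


Solar heat gain: Q = Area * SHGC * Irradiance
  Q = 5.4 * 0.56 * 644 = 1947.5 W

1947.5 W


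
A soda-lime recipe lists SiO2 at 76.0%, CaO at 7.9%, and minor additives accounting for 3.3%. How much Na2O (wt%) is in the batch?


Pieces sum to 100%:
  Na2O = 100 - (SiO2 + CaO + others)
  Na2O = 100 - (76.0 + 7.9 + 3.3) = 12.8%

12.8%


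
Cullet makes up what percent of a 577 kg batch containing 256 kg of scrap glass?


Cullet ratio = (cullet mass / total batch mass) * 100
  Ratio = 256 / 577 * 100 = 44.37%

44.37%


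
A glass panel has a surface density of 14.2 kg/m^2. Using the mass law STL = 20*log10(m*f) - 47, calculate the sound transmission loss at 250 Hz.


Mass law: STL = 20 * log10(m * f) - 47
  m * f = 14.2 * 250 = 3550
  log10(3550) = 3.55023
  STL = 20 * 3.55023 - 47 = 71.0046 - 47 = 24.0 dB

24.0 dB


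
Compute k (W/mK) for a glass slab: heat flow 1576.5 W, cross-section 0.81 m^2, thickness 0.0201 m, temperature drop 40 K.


Fourier's law rearranged: k = Q * t / (A * dT)
  Numerator = 1576.5 * 0.0201 = 31.68765
  Denominator = 0.81 * 40 = 32.4
  k = 31.68765 / 32.4 = 0.978 W/mK

0.978 W/mK


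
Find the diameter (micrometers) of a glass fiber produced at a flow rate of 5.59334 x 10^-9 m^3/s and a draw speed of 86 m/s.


Cross-sectional area from continuity:
  A = Q / v = 5.59334 x 10^-9 / 86 = 6.503884 x 10^-11 m^2
Diameter from circular cross-section:
  d = sqrt(4A / pi) * 10^6 (m -> um)
  d = sqrt(4 * 6.503884 x 10^-11 / pi) * 10^6 = 9.1 um

9.1 um


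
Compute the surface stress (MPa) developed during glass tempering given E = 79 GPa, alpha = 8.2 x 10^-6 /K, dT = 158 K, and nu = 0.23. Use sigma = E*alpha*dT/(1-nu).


Tempering stress: sigma = E * alpha * dT / (1 - nu)
  E (MPa) = 79 * 1000 = 79000
  Numerator = 79000 * (8.2 x 10^-6) * 158 = 102.3524
  Denominator = 1 - 0.23 = 0.77
  sigma = 102.3524 / 0.77 = 132.9 MPa

132.9 MPa


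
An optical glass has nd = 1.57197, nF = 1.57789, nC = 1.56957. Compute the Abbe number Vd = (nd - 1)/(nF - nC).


Abbe number formula: Vd = (nd - 1) / (nF - nC)
  nd - 1 = 1.57197 - 1 = 0.57197
  nF - nC = 1.57789 - 1.56957 = 0.00832
  Vd = 0.57197 / 0.00832 = 68.75

68.75


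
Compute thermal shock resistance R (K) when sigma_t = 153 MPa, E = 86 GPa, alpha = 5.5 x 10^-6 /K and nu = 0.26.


Thermal shock resistance: R = sigma * (1 - nu) / (E * alpha)
  Numerator = 153 * (1 - 0.26) = 113.22
  Denominator = 86 * 1000 * (5.5 x 10^-6) = 0.473
  R = 113.22 / 0.473 = 239.4 K

239.4 K


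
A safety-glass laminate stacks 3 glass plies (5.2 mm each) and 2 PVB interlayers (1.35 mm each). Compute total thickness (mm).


Total thickness = glass contribution + PVB contribution
  Glass: 3 * 5.2 = 15.6 mm
  PVB: 2 * 1.35 = 2.7 mm
  Total = 15.6 + 2.7 = 18.3 mm

18.3 mm


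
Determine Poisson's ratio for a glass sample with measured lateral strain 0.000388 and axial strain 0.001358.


Poisson's ratio: nu = lateral strain / axial strain
  nu = 0.000388 / 0.001358 = 0.2857

0.2857


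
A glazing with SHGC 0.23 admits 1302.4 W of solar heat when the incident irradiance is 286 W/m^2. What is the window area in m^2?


Rearrange Q = Area * SHGC * Irradiance:
  Area = Q / (SHGC * Irradiance)
  Area = 1302.4 / (0.23 * 286) = 19.8 m^2

19.8 m^2


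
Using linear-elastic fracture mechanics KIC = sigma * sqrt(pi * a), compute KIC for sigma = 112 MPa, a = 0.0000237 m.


Fracture toughness: KIC = sigma * sqrt(pi * a)
  pi * a = pi * 0.0000237 = 0.000074456
  sqrt(pi * a) = 0.008629
  KIC = 112 * 0.008629 = 0.966 MPa*sqrt(m)

0.966 MPa*sqrt(m)


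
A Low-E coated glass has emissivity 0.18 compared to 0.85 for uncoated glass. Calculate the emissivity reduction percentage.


Percentage reduction = (1 - coated/uncoated) * 100
  Ratio = 0.18 / 0.85 = 0.2118
  Reduction = (1 - 0.2118) * 100 = 78.8%

78.8%


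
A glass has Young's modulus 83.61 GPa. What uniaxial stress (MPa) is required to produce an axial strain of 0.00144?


Rearrange E = sigma / epsilon:
  sigma = E * epsilon
  E (MPa) = 83.61 * 1000 = 83610
  sigma = 83610 * 0.00144 = 120.4 MPa

120.4 MPa


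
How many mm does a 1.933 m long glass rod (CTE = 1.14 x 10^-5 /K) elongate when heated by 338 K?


Thermal expansion formula: dL = alpha * L0 * dT
  dL = (1.14 x 10^-5) * 1.933 * 338 = 0.00744824 m
Convert to mm: 0.00744824 * 1000 = 7.4482 mm

7.4482 mm


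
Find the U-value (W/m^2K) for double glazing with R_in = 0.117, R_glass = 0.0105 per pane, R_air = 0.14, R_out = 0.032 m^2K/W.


Total thermal resistance (series):
  R_total = R_in + R_glass + R_air + R_glass + R_out
  R_total = 0.117 + 0.0105 + 0.14 + 0.0105 + 0.032 = 0.31 m^2K/W
U-value = 1 / R_total = 1 / 0.31 = 3.226 W/m^2K

3.226 W/m^2K


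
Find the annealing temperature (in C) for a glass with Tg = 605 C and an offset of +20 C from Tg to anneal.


The annealing temperature is Tg plus the offset:
  T_anneal = 605 + 20 = 625 C

625 C


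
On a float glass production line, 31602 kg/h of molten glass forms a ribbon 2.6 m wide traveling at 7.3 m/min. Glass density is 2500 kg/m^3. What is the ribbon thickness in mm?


Ribbon cross-section from mass balance:
  Volume rate = throughput / density = 31602 / 2500 = 12.6408 m^3/h
  thickness = volume rate / (speed * 60 * width), i.e.
  thickness = throughput / (60 * speed * width * density) * 1000
  thickness = 31602 / (60 * 7.3 * 2.6 * 2500) * 1000 = 11.1 mm

11.1 mm


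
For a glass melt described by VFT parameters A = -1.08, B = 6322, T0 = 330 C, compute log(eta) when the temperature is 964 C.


VFT equation: log(eta) = A + B / (T - T0)
  T - T0 = 964 - 330 = 634
  B / (T - T0) = 6322 / 634 = 9.972
  log(eta) = -1.08 + 9.972 = 8.892

8.892


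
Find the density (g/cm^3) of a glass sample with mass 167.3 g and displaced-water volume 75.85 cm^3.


Use the definition of density:
  rho = mass / volume
  rho = 167.3 / 75.85 = 2.206 g/cm^3

2.206 g/cm^3


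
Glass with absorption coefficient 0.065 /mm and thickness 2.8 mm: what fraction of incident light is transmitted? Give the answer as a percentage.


Beer-Lambert law: T = exp(-alpha * thickness)
  exponent = -0.065 * 2.8 = -0.182
  T = exp(-0.182) = 0.8336
  Percentage = 0.8336 * 100 = 83.36%

83.36%


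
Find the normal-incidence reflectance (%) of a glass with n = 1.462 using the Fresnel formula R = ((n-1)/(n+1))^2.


Fresnel reflectance at normal incidence:
  R = ((n - 1)/(n + 1))^2
  (n - 1)/(n + 1) = (1.462 - 1)/(1.462 + 1) = 0.187652
  R = 0.187652^2 = 0.0352133
  R(%) = 0.0352133 * 100 = 3.521%

3.521%


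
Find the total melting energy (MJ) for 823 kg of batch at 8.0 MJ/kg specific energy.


Total energy = mass * specific energy
  E = 823 * 8.0 = 6584 MJ

6584 MJ


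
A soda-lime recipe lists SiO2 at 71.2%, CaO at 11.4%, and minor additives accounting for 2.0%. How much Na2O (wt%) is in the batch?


Pieces sum to 100%:
  Na2O = 100 - (SiO2 + CaO + others)
  Na2O = 100 - (71.2 + 11.4 + 2.0) = 15.4%

15.4%


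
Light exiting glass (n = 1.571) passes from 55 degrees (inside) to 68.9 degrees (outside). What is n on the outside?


Apply Snell's law: n1 * sin(theta1) = n2 * sin(theta2)
  n2 = n1 * sin(theta1) / sin(theta2)
  sin(55) = 0.819152
  sin(68.9) = 0.932954
  n2 = 1.571 * 0.819152 / 0.932954 = 1.3794

1.3794


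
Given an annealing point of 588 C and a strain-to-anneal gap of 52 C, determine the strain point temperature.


Strain point = annealing point - difference:
  T_strain = 588 - 52 = 536 C

536 C


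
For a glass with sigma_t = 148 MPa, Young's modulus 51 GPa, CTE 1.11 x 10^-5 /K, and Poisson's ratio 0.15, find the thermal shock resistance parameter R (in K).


Thermal shock resistance: R = sigma * (1 - nu) / (E * alpha)
  Numerator = 148 * (1 - 0.15) = 125.8
  Denominator = 51 * 1000 * (1.11 x 10^-5) = 0.5661
  R = 125.8 / 0.5661 = 222.2 K

222.2 K


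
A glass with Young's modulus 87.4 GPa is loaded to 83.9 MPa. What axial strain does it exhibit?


Rearrange E = sigma / epsilon:
  epsilon = sigma / E
  E (MPa) = 87.4 * 1000 = 87400
  epsilon = 83.9 / 87400 = 0.00096

0.00096


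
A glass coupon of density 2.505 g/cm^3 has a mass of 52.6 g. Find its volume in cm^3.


Rearrange rho = m / V:
  V = m / rho
  V = 52.6 / 2.505 = 20.998 cm^3

20.998 cm^3


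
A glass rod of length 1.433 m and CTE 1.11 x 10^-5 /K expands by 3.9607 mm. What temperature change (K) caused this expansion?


Rearrange dL = alpha * L0 * dT for dT:
  dT = dL / (alpha * L0)
  dL (m) = 3.9607 / 1000 = 0.0039607
  dT = 0.0039607 / ((1.11 x 10^-5) * 1.433) = 249.0 K

249.0 K


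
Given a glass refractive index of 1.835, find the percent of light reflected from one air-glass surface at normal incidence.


Fresnel reflectance at normal incidence:
  R = ((n - 1)/(n + 1))^2
  (n - 1)/(n + 1) = (1.835 - 1)/(1.835 + 1) = 0.294533
  R = 0.294533^2 = 0.0867497
  R(%) = 0.0867497 * 100 = 8.675%

8.675%
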